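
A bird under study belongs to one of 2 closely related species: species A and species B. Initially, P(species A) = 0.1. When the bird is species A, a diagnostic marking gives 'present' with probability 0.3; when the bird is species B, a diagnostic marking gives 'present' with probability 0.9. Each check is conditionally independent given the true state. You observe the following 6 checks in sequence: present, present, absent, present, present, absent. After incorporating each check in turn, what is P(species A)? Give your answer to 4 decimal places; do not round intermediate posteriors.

0.0630

Apply Bayes' rule sequentially, carrying P(species A) forward.
After 'present': P(species A) = 0.3·0.1000 / (0.3·0.1000 + 0.9·0.9000) ≈ 0.0357
After 'present': P(species A) = 0.3·0.0357 / (0.3·0.0357 + 0.9·0.9643) ≈ 0.0122
After 'absent': P(species A) = 0.7·0.0122 / (0.7·0.0122 + 0.1·0.9878) ≈ 0.0795
After 'present': P(species A) = 0.3·0.0795 / (0.3·0.0795 + 0.9·0.9205) ≈ 0.0280
After 'present': P(species A) = 0.3·0.0280 / (0.3·0.0280 + 0.9·0.9720) ≈ 0.0095
After 'absent': P(species A) = 0.7·0.0095 / (0.7·0.0095 + 0.1·0.9905) ≈ 0.0630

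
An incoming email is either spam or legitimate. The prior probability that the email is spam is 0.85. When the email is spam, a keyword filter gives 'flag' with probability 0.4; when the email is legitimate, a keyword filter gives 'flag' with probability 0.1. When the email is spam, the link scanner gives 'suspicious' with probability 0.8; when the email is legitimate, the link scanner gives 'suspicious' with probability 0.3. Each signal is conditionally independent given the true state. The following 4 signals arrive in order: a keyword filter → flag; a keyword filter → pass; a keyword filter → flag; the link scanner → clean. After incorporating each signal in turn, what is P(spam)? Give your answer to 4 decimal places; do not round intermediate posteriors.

0.9453

After a keyword filter='flag': P(spam) = 0.4·0.8500 / (0.4·0.8500 + 0.1·0.1500) ≈ 0.9577
After a keyword filter='pass': P(spam) = 0.6·0.9577 / (0.6·0.9577 + 0.9·0.0423) ≈ 0.9379
After a keyword filter='flag': P(spam) = 0.4·0.9379 / (0.4·0.9379 + 0.1·0.0621) ≈ 0.9837
After the link scanner='clean': P(spam) = 0.2·0.9837 / (0.2·0.9837 + 0.7·0.0163) ≈ 0.9453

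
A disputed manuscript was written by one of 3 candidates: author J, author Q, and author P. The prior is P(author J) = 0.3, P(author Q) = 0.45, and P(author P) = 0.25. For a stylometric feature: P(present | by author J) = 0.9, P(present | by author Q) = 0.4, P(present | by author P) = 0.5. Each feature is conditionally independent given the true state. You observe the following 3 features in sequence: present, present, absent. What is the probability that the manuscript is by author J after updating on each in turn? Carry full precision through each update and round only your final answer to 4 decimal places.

0.2461

After 'present': normaliser = 0.9·0.3000 + 0.4·0.4500 + 0.5·0.2500; P(author J) ≈ 0.4696, P(author Q) ≈ 0.3130, P(author P) ≈ 0.2174
After 'present': normaliser = 0.9·0.4696 + 0.4·0.3130 + 0.5·0.2174; P(author J) ≈ 0.6437, P(author Q) ≈ 0.1907, P(author P) ≈ 0.1656
After 'absent': normaliser = 0.1·0.6437 + 0.6·0.1907 + 0.5·0.1656; P(author J) ≈ 0.2461, P(author Q) ≈ 0.4375, P(author P) ≈ 0.3165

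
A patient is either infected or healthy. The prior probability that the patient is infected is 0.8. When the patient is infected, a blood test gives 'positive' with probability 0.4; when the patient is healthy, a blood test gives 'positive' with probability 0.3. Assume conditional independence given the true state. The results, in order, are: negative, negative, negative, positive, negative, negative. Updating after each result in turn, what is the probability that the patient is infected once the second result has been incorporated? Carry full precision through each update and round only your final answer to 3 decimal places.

After 'negative': P(infected) = 0.6·0.8000 / (0.6·0.8000 + 0.7·0.2000) ≈ 0.7742
After 'negative': P(infected) = 0.6·0.7742 / (0.6·0.7742 + 0.7·0.2258) ≈ 0.7461

0.746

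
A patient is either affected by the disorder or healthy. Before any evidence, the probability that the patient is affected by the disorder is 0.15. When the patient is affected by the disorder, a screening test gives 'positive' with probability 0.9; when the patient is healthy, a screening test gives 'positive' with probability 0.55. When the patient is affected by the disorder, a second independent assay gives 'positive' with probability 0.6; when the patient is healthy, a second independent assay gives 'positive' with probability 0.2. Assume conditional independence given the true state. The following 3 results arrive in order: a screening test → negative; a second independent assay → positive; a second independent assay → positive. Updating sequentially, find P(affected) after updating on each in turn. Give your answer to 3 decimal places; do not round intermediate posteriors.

0.261

After a screening test='negative': P(affected) = 0.1·0.1500 / (0.1·0.1500 + 0.45·0.8500) ≈ 0.0377
After a second independent assay='positive': P(affected) = 0.6·0.0377 / (0.6·0.0377 + 0.2·0.9623) ≈ 0.1053
After a second independent assay='positive': P(affected) = 0.6·0.1053 / (0.6·0.1053 + 0.2·0.8947) ≈ 0.2609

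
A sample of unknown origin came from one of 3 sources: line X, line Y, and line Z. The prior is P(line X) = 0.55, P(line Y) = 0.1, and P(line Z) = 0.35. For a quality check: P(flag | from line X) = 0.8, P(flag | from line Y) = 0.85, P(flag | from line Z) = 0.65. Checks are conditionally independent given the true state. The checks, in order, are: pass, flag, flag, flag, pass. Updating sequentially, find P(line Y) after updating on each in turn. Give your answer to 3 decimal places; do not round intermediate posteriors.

0.057

After 'pass': normaliser = 0.2·0.5500 + 0.15·0.1000 + 0.35·0.3500; P(line X) ≈ 0.4444, P(line Y) ≈ 0.0606, P(line Z) ≈ 0.4949
After 'flag': normaliser = 0.8·0.4444 + 0.85·0.0606 + 0.65·0.4949; P(line X) ≈ 0.4879, P(line Y) ≈ 0.0707, P(line Z) ≈ 0.4414
After 'flag': normaliser = 0.8·0.4879 + 0.85·0.0707 + 0.65·0.4414; P(line X) ≈ 0.5293, P(line Y) ≈ 0.0815, P(line Z) ≈ 0.3892
After 'flag': normaliser = 0.8·0.5293 + 0.85·0.0815 + 0.65·0.3892; P(line X) ≈ 0.5679, P(line Y) ≈ 0.0929, P(line Z) ≈ 0.3392
After 'pass': normaliser = 0.2·0.5679 + 0.15·0.0929 + 0.35·0.3392; P(line X) ≈ 0.4613, P(line Y) ≈ 0.0566, P(line Z) ≈ 0.4822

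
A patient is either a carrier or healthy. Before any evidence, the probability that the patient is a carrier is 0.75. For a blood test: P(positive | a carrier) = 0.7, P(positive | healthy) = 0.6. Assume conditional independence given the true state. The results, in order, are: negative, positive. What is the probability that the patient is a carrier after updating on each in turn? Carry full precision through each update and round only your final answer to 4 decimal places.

After 'negative': P(carrier) = 0.3·0.7500 / (0.3·0.7500 + 0.4·0.2500) ≈ 0.6923
After 'positive': P(carrier) = 0.7·0.6923 / (0.7·0.6923 + 0.6·0.3077) ≈ 0.7241

0.7241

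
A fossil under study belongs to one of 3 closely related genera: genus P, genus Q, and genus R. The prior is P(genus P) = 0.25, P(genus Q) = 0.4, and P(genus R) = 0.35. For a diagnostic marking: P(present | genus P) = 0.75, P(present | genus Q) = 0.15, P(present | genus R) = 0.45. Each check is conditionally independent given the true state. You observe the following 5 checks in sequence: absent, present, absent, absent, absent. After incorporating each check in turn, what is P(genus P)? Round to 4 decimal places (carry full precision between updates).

After 'absent': normaliser = 0.25·0.2500 + 0.85·0.4000 + 0.55·0.3500; P(genus P) ≈ 0.1050, P(genus Q) ≈ 0.5714, P(genus R) ≈ 0.3235
After 'present': normaliser = 0.75·0.1050 + 0.15·0.5714 + 0.45·0.3235; P(genus P) ≈ 0.2541, P(genus Q) ≈ 0.2764, P(genus R) ≈ 0.4695
After 'absent': normaliser = 0.25·0.2541 + 0.85·0.2764 + 0.55·0.4695; P(genus P) ≈ 0.1141, P(genus Q) ≈ 0.4221, P(genus R) ≈ 0.4639
After 'absent': normaliser = 0.25·0.1141 + 0.85·0.4221 + 0.55·0.4639; P(genus P) ≈ 0.0444, P(genus Q) ≈ 0.5585, P(genus R) ≈ 0.3971
After 'absent': normaliser = 0.25·0.0444 + 0.85·0.5585 + 0.55·0.3971; P(genus P) ≈ 0.0158, P(genus Q) ≈ 0.6741, P(genus R) ≈ 0.3102

0.0158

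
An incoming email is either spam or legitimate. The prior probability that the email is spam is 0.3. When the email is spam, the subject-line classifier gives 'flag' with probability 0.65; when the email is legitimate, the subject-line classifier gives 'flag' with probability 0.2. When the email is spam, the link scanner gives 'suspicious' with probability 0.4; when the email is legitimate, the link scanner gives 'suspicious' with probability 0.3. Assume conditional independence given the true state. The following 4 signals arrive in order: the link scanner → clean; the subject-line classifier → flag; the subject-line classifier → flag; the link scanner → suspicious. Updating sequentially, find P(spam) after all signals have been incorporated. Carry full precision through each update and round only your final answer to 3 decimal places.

0.838

After the link scanner='clean': P(spam) = 0.6·0.3000 / (0.6·0.3000 + 0.7·0.7000) ≈ 0.2687
After the subject-line classifier='flag': P(spam) = 0.65·0.2687 / (0.65·0.2687 + 0.2·0.7313) ≈ 0.5442
After the subject-line classifier='flag': P(spam) = 0.65·0.5442 / (0.65·0.5442 + 0.2·0.4558) ≈ 0.7951
After the link scanner='suspicious': P(spam) = 0.4·0.7951 / (0.4·0.7951 + 0.3·0.2049) ≈ 0.8380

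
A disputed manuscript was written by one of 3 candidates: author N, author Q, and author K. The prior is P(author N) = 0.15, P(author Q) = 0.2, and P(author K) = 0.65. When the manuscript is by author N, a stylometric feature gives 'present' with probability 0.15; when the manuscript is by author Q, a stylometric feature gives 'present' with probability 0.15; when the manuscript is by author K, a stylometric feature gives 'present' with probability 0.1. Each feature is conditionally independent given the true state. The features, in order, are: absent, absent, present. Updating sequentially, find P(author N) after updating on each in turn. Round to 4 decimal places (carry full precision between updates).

0.1795

After 'absent': normaliser = 0.85·0.1500 + 0.85·0.2000 + 0.9·0.6500; P(author N) ≈ 0.1445, P(author Q) ≈ 0.1926, P(author K) ≈ 0.6629
After 'absent': normaliser = 0.85·0.1445 + 0.85·0.1926 + 0.9·0.6629; P(author N) ≈ 0.1391, P(author Q) ≈ 0.1854, P(author K) ≈ 0.6755
After 'present': normaliser = 0.15·0.1391 + 0.15·0.1854 + 0.1·0.6755; P(author N) ≈ 0.1795, P(author Q) ≈ 0.2393, P(author K) ≈ 0.5812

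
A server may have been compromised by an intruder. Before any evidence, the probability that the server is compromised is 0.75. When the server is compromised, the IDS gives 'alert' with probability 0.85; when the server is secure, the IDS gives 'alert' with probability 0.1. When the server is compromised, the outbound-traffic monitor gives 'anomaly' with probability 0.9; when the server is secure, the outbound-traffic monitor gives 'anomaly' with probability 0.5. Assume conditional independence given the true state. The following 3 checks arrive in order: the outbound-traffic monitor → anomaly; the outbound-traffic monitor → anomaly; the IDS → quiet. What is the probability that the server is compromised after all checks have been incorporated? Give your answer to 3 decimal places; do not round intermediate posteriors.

0.618

After the outbound-traffic monitor='anomaly': P(compromised) = 0.9·0.7500 / (0.9·0.7500 + 0.5·0.2500) ≈ 0.8438
After the outbound-traffic monitor='anomaly': P(compromised) = 0.9·0.8438 / (0.9·0.8438 + 0.5·0.1562) ≈ 0.9067
After the IDS='quiet': P(compromised) = 0.15·0.9067 / (0.15·0.9067 + 0.9·0.0933) ≈ 0.6183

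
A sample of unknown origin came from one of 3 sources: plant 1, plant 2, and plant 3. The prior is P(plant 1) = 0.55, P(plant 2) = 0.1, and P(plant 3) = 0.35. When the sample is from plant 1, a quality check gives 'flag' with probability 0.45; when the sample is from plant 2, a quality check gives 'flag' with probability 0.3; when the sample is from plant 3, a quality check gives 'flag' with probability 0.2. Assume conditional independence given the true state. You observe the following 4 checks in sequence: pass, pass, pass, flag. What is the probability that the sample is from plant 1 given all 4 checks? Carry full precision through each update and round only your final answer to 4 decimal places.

After 'pass': normaliser = 0.55·0.5500 + 0.7·0.1000 + 0.8·0.3500; P(plant 1) ≈ 0.4636, P(plant 2) ≈ 0.1073, P(plant 3) ≈ 0.4291
After 'pass': normaliser = 0.55·0.4636 + 0.7·0.1073 + 0.8·0.4291; P(plant 1) ≈ 0.3787, P(plant 2) ≈ 0.1115, P(plant 3) ≈ 0.5098
After 'pass': normaliser = 0.55·0.3787 + 0.7·0.1115 + 0.8·0.5098; P(plant 1) ≈ 0.3000, P(plant 2) ≈ 0.1125, P(plant 3) ≈ 0.5875
After 'flag': normaliser = 0.45·0.3000 + 0.3·0.1125 + 0.2·0.5875; P(plant 1) ≈ 0.4716, P(plant 2) ≈ 0.1179, P(plant 3) ≈ 0.4105

0.4716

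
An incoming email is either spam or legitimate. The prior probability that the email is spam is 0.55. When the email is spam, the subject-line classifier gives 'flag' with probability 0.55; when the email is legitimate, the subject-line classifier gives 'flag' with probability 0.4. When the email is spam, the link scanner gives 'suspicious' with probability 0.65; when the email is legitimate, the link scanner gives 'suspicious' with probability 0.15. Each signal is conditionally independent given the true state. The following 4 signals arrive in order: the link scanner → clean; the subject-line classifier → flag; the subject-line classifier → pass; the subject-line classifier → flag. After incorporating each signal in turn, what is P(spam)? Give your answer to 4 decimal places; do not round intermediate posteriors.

0.4164

After the link scanner='clean': P(spam) = 0.35·0.5500 / (0.35·0.5500 + 0.85·0.4500) ≈ 0.3348
After the subject-line classifier='flag': P(spam) = 0.55·0.3348 / (0.55·0.3348 + 0.4·0.6652) ≈ 0.4090
After the subject-line classifier='pass': P(spam) = 0.45·0.4090 / (0.45·0.4090 + 0.6·0.5910) ≈ 0.3417
After the subject-line classifier='flag': P(spam) = 0.55·0.3417 / (0.55·0.3417 + 0.4·0.6583) ≈ 0.4164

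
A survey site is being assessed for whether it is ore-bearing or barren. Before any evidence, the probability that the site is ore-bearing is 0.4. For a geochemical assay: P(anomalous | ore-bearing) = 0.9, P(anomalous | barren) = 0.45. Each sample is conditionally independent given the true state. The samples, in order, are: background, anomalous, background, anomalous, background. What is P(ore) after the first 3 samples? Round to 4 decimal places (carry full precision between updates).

0.0422

Each posterior becomes the prior for the next update.
After 'background': P(ore) = 0.1·0.4000 / (0.1·0.4000 + 0.55·0.6000) ≈ 0.1081
After 'anomalous': P(ore) = 0.9·0.1081 / (0.9·0.1081 + 0.45·0.8919) ≈ 0.1951
After 'background': P(ore) = 0.1·0.1951 / (0.1·0.1951 + 0.55·0.8049) ≈ 0.0422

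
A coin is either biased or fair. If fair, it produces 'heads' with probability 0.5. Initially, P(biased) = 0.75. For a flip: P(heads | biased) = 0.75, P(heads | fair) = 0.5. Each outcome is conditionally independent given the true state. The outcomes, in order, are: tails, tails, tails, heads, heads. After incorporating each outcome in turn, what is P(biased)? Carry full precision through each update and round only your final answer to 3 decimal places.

0.458

Apply Bayes' rule sequentially, carrying P(biased) forward.
After 'tails': P(biased) = 0.25·0.7500 / (0.25·0.7500 + 0.5·0.2500) ≈ 0.6000
After 'tails': P(biased) = 0.25·0.6000 / (0.25·0.6000 + 0.5·0.4000) ≈ 0.4286
After 'tails': P(biased) = 0.25·0.4286 / (0.25·0.4286 + 0.5·0.5714) ≈ 0.2727
After 'heads': P(biased) = 0.75·0.2727 / (0.75·0.2727 + 0.5·0.7273) ≈ 0.3600
After 'heads': P(biased) = 0.75·0.3600 / (0.75·0.3600 + 0.5·0.6400) ≈ 0.4576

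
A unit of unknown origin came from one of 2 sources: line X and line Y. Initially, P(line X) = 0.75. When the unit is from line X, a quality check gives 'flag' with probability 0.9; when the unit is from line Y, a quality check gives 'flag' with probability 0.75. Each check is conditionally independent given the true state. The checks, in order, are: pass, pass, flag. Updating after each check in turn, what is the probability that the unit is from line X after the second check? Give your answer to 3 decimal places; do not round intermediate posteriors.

0.324

After 'pass': P(line X) = 0.1·0.7500 / (0.1·0.7500 + 0.25·0.2500) ≈ 0.5455
After 'pass': P(line X) = 0.1·0.5455 / (0.1·0.5455 + 0.25·0.4545) ≈ 0.3243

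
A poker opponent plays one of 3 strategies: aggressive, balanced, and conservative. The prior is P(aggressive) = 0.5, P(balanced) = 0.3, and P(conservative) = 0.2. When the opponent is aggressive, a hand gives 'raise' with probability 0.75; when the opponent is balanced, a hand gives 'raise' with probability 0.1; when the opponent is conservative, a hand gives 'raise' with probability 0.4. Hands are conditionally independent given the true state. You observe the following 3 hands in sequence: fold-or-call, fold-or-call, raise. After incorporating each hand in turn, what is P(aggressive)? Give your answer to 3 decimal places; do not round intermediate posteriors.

0.306

After 'fold-or-call': normaliser = 0.25·0.5000 + 0.9·0.3000 + 0.6·0.2000; P(aggressive) ≈ 0.2427, P(balanced) ≈ 0.5243, P(conservative) ≈ 0.2330
After 'fold-or-call': normaliser = 0.25·0.2427 + 0.9·0.5243 + 0.6·0.2330; P(aggressive) ≈ 0.0903, P(balanced) ≈ 0.7018, P(conservative) ≈ 0.2079
After 'raise': normaliser = 0.75·0.0903 + 0.1·0.7018 + 0.4·0.2079; P(aggressive) ≈ 0.3062, P(balanced) ≈ 0.3175, P(conservative) ≈ 0.3763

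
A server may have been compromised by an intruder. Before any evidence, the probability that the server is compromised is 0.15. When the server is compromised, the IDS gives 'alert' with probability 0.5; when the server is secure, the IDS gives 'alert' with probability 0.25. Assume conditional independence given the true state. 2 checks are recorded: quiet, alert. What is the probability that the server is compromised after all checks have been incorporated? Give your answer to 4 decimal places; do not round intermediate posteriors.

0.1905

After 'quiet': P(compromised) = 0.5·0.1500 / (0.5·0.1500 + 0.75·0.8500) ≈ 0.1053
After 'alert': P(compromised) = 0.5·0.1053 / (0.5·0.1053 + 0.25·0.8947) ≈ 0.1905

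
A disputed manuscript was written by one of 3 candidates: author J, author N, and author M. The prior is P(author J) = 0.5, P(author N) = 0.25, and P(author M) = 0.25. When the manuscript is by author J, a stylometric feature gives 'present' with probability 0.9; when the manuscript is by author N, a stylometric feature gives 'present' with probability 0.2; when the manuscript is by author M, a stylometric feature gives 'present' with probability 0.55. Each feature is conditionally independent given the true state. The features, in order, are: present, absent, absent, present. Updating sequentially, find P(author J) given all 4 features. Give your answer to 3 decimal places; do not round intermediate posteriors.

After 'present': normaliser = 0.9·0.5000 + 0.2·0.2500 + 0.55·0.2500; P(author J) ≈ 0.7059, P(author N) ≈ 0.0784, P(author M) ≈ 0.2157
After 'absent': normaliser = 0.1·0.7059 + 0.8·0.0784 + 0.45·0.2157; P(author J) ≈ 0.3064, P(author N) ≈ 0.2723, P(author M) ≈ 0.4213
After 'absent': normaliser = 0.1·0.3064 + 0.8·0.2723 + 0.45·0.4213; P(author J) ≈ 0.0699, P(author N) ≈ 0.4973, P(author M) ≈ 0.4327
After 'present': normaliser = 0.9·0.0699 + 0.2·0.4973 + 0.55·0.4327; P(author J) ≈ 0.1572, P(author N) ≈ 0.2484, P(author M) ≈ 0.5944

0.157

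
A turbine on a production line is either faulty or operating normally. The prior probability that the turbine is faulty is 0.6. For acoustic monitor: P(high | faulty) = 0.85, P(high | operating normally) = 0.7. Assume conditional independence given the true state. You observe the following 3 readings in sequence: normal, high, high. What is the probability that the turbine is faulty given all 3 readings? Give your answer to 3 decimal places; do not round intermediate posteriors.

0.525

After 'normal': P(faulty) = 0.15·0.6000 / (0.15·0.6000 + 0.3·0.4000) ≈ 0.4286
After 'high': P(faulty) = 0.85·0.4286 / (0.85·0.4286 + 0.7·0.5714) ≈ 0.4766
After 'high': P(faulty) = 0.85·0.4766 / (0.85·0.4766 + 0.7·0.5234) ≈ 0.5251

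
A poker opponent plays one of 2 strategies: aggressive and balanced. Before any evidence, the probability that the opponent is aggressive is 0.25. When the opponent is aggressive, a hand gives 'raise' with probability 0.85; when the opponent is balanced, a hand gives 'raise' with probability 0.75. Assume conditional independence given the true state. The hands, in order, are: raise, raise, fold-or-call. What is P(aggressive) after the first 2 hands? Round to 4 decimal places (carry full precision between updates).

After 'raise': P(aggressive) = 0.85·0.2500 / (0.85·0.2500 + 0.75·0.7500) ≈ 0.2742
After 'raise': P(aggressive) = 0.85·0.2742 / (0.85·0.2742 + 0.75·0.7258) ≈ 0.2998

0.2998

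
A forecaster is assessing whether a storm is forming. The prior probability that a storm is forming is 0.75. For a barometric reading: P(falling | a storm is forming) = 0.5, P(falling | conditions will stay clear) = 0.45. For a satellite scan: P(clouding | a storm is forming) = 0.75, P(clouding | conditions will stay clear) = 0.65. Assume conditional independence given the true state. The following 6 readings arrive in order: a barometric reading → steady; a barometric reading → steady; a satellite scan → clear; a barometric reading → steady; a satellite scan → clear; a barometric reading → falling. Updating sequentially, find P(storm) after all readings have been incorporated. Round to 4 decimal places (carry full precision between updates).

Each posterior becomes the prior for the next update.
After a barometric reading='steady': P(storm) = 0.5·0.7500 / (0.5·0.7500 + 0.55·0.2500) ≈ 0.7317
After a barometric reading='steady': P(storm) = 0.5·0.7317 / (0.5·0.7317 + 0.55·0.2683) ≈ 0.7126
After a satellite scan='clear': P(storm) = 0.25·0.7126 / (0.25·0.7126 + 0.35·0.2874) ≈ 0.6391
After a barometric reading='steady': P(storm) = 0.5·0.6391 / (0.5·0.6391 + 0.55·0.3609) ≈ 0.6169
After a satellite scan='clear': P(storm) = 0.25·0.6169 / (0.25·0.6169 + 0.35·0.3831) ≈ 0.5349
After a barometric reading='falling': P(storm) = 0.5·0.5349 / (0.5·0.5349 + 0.45·0.4651) ≈ 0.5610

0.5610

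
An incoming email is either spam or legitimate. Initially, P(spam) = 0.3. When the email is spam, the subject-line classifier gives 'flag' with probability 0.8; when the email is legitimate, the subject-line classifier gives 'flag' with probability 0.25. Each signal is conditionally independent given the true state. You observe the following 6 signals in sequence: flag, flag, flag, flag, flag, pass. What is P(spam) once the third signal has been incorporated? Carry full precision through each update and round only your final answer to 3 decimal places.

Each posterior becomes the prior for the next update.
After 'flag': P(spam) = 0.8·0.3000 / (0.8·0.3000 + 0.25·0.7000) ≈ 0.5783
After 'flag': P(spam) = 0.8·0.5783 / (0.8·0.5783 + 0.25·0.4217) ≈ 0.8144
After 'flag': P(spam) = 0.8·0.8144 / (0.8·0.8144 + 0.25·0.1856) ≈ 0.9335

0.934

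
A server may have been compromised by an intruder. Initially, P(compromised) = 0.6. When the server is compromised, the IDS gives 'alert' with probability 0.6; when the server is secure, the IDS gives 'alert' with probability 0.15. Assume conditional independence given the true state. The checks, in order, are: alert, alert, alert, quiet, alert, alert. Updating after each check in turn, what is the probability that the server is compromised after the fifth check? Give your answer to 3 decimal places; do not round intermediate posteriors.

0.994

Apply Bayes' rule sequentially, carrying P(compromised) forward.
After 'alert': P(compromised) = 0.6·0.6000 / (0.6·0.6000 + 0.15·0.4000) ≈ 0.8571
After 'alert': P(compromised) = 0.6·0.8571 / (0.6·0.8571 + 0.15·0.1429) ≈ 0.9600
After 'alert': P(compromised) = 0.6·0.9600 / (0.6·0.9600 + 0.15·0.0400) ≈ 0.9897
After 'quiet': P(compromised) = 0.4·0.9897 / (0.4·0.9897 + 0.85·0.0103) ≈ 0.9783
After 'alert': P(compromised) = 0.6·0.9783 / (0.6·0.9783 + 0.15·0.0217) ≈ 0.9945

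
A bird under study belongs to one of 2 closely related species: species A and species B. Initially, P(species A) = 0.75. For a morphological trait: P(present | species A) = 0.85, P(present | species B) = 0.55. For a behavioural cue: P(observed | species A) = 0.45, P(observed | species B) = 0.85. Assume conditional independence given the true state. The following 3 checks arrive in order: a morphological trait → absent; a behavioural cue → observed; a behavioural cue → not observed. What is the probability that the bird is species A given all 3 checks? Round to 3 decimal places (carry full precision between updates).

0.660

Each posterior becomes the prior for the next update.
After a morphological trait='absent': P(species A) = 0.15·0.7500 / (0.15·0.7500 + 0.45·0.2500) ≈ 0.5000
After a behavioural cue='observed': P(species A) = 0.45·0.5000 / (0.45·0.5000 + 0.85·0.5000) ≈ 0.3462
After a behavioural cue='not observed': P(species A) = 0.55·0.3462 / (0.55·0.3462 + 0.15·0.6538) ≈ 0.6600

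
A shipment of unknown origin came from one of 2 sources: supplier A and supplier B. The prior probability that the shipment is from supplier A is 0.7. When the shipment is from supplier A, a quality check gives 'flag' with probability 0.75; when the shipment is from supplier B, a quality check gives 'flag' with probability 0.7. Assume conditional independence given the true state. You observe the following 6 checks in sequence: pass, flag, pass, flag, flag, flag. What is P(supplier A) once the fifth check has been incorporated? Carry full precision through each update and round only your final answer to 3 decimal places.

After 'pass': P(supplier A) = 0.25·0.7000 / (0.25·0.7000 + 0.3·0.3000) ≈ 0.6604
After 'flag': P(supplier A) = 0.75·0.6604 / (0.75·0.6604 + 0.7·0.3396) ≈ 0.6757
After 'pass': P(supplier A) = 0.25·0.6757 / (0.25·0.6757 + 0.3·0.3243) ≈ 0.6345
After 'flag': P(supplier A) = 0.75·0.6345 / (0.75·0.6345 + 0.7·0.3655) ≈ 0.6504
After 'flag': P(supplier A) = 0.75·0.6504 / (0.75·0.6504 + 0.7·0.3496) ≈ 0.6659

0.666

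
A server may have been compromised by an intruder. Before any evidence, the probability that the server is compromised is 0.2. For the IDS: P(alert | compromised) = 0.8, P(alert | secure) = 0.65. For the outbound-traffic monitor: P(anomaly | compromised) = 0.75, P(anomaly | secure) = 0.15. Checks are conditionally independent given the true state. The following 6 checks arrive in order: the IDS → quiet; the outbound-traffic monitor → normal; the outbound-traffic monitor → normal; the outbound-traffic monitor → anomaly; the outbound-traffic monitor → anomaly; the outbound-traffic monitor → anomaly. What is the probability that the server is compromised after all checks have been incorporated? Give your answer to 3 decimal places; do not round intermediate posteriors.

Each posterior becomes the prior for the next update.
After the IDS='quiet': P(compromised) = 0.2·0.2000 / (0.2·0.2000 + 0.35·0.8000) ≈ 0.1250
After the outbound-traffic monitor='normal': P(compromised) = 0.25·0.1250 / (0.25·0.1250 + 0.85·0.8750) ≈ 0.0403
After the outbound-traffic monitor='normal': P(compromised) = 0.25·0.0403 / (0.25·0.0403 + 0.85·0.9597) ≈ 0.0122
After the outbound-traffic monitor='anomaly': P(compromised) = 0.75·0.0122 / (0.75·0.0122 + 0.15·0.9878) ≈ 0.0582
After the outbound-traffic monitor='anomaly': P(compromised) = 0.75·0.0582 / (0.75·0.0582 + 0.15·0.9418) ≈ 0.2360
After the outbound-traffic monitor='anomaly': P(compromised) = 0.75·0.2360 / (0.75·0.2360 + 0.15·0.7640) ≈ 0.6070

0.607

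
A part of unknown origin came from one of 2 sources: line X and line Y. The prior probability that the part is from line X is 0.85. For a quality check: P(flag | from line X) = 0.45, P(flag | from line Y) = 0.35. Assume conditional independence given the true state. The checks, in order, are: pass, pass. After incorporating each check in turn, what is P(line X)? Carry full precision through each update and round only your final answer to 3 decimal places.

After 'pass': P(line X) = 0.55·0.8500 / (0.55·0.8500 + 0.65·0.1500) ≈ 0.8274
After 'pass': P(line X) = 0.55·0.8274 / (0.55·0.8274 + 0.65·0.1726) ≈ 0.8023

0.802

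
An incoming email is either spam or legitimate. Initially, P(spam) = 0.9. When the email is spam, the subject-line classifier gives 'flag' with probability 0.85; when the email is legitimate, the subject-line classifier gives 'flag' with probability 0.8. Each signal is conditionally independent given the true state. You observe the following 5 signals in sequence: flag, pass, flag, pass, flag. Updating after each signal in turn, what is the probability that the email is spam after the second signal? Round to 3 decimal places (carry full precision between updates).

0.878

After 'flag': P(spam) = 0.85·0.9000 / (0.85·0.9000 + 0.8·0.1000) ≈ 0.9053
After 'pass': P(spam) = 0.15·0.9053 / (0.15·0.9053 + 0.2·0.0947) ≈ 0.8776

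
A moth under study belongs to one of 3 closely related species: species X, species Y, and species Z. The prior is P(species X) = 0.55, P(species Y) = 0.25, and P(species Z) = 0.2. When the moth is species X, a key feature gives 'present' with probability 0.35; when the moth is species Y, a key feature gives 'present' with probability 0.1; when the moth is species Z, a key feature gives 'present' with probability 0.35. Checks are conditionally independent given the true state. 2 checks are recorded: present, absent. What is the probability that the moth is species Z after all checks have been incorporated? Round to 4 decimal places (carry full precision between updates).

Apply Bayes' rule sequentially, carrying P(species Z) forward.
After 'present': normaliser = 0.35·0.5500 + 0.1·0.2500 + 0.35·0.2000; P(species X) ≈ 0.6696, P(species Y) ≈ 0.0870, P(species Z) ≈ 0.2435
After 'absent': normaliser = 0.65·0.6696 + 0.9·0.0870 + 0.65·0.2435; P(species X) ≈ 0.6479, P(species Y) ≈ 0.1165, P(species Z) ≈ 0.2356

0.2356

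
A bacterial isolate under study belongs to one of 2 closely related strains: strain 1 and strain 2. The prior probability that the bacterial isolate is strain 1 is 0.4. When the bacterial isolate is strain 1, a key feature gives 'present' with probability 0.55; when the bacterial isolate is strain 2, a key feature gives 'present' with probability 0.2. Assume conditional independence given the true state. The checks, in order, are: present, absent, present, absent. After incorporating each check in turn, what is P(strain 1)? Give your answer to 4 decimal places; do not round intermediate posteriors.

Apply Bayes' rule sequentially, carrying P(strain 1) forward.
After 'present': P(strain 1) = 0.55·0.4000 / (0.55·0.4000 + 0.2·0.6000) ≈ 0.6471
After 'absent': P(strain 1) = 0.45·0.6471 / (0.45·0.6471 + 0.8·0.3529) ≈ 0.5077
After 'present': P(strain 1) = 0.55·0.5077 / (0.55·0.5077 + 0.2·0.4923) ≈ 0.7393
After 'absent': P(strain 1) = 0.45·0.7393 / (0.45·0.7393 + 0.8·0.2607) ≈ 0.6147

0.6147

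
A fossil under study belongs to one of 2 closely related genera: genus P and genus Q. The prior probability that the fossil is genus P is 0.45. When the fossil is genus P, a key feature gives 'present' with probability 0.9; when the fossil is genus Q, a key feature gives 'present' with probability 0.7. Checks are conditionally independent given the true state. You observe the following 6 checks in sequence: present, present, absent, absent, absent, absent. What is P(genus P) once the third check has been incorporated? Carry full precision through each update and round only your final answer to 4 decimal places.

After 'present': P(genus P) = 0.9·0.4500 / (0.9·0.4500 + 0.7·0.5500) ≈ 0.5127
After 'present': P(genus P) = 0.9·0.5127 / (0.9·0.5127 + 0.7·0.4873) ≈ 0.5749
After 'absent': P(genus P) = 0.1·0.5749 / (0.1·0.5749 + 0.3·0.4251) ≈ 0.3107

0.3107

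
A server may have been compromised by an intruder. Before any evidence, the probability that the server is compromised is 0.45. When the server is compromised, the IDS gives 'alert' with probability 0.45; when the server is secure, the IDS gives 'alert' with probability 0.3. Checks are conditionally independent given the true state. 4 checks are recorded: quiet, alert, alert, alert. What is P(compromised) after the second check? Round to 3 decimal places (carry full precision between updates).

After 'quiet': P(compromised) = 0.55·0.4500 / (0.55·0.4500 + 0.7·0.5500) ≈ 0.3913
After 'alert': P(compromised) = 0.45·0.3913 / (0.45·0.3913 + 0.3·0.6087) ≈ 0.4909

0.491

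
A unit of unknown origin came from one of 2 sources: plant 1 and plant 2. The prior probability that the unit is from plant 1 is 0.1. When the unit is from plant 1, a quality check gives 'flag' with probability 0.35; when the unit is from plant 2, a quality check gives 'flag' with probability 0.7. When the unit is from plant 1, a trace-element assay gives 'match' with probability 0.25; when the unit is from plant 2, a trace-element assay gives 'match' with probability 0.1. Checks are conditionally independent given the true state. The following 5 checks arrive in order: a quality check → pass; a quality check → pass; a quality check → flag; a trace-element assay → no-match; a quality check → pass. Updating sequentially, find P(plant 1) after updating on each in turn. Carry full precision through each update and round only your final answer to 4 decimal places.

After a quality check='pass': P(plant 1) = 0.65·0.1000 / (0.65·0.1000 + 0.3·0.9000) ≈ 0.1940
After a quality check='pass': P(plant 1) = 0.65·0.1940 / (0.65·0.1940 + 0.3·0.8060) ≈ 0.3428
After a quality check='flag': P(plant 1) = 0.35·0.3428 / (0.35·0.3428 + 0.7·0.6572) ≈ 0.2069
After a trace-element assay='no-match': P(plant 1) = 0.75·0.2069 / (0.75·0.2069 + 0.9·0.7931) ≈ 0.1785
After a quality check='pass': P(plant 1) = 0.65·0.1785 / (0.65·0.1785 + 0.3·0.8215) ≈ 0.3201

0.3201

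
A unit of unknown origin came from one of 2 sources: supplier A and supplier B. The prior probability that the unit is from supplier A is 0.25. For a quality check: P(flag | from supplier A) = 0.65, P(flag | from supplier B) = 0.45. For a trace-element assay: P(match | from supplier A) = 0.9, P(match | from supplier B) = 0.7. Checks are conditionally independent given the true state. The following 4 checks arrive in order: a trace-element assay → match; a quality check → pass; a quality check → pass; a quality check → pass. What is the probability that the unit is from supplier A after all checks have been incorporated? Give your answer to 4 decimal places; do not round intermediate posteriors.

After a trace-element assay='match': P(supplier A) = 0.9·0.2500 / (0.9·0.2500 + 0.7·0.7500) ≈ 0.3000
After a quality check='pass': P(supplier A) = 0.35·0.3000 / (0.35·0.3000 + 0.55·0.7000) ≈ 0.2143
After a quality check='pass': P(supplier A) = 0.35·0.2143 / (0.35·0.2143 + 0.55·0.7857) ≈ 0.1479
After a quality check='pass': P(supplier A) = 0.35·0.1479 / (0.35·0.1479 + 0.55·0.8521) ≈ 0.0995

0.0995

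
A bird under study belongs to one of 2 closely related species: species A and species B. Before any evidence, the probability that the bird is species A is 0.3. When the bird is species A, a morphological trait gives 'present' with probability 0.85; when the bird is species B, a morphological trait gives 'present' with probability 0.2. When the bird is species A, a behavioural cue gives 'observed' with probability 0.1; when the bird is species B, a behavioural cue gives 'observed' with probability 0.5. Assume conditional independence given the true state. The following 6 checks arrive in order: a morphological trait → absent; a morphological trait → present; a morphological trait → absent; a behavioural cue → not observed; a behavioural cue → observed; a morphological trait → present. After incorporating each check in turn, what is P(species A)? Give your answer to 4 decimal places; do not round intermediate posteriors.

After a morphological trait='absent': P(species A) = 0.15·0.3000 / (0.15·0.3000 + 0.8·0.7000) ≈ 0.0744
After a morphological trait='present': P(species A) = 0.85·0.0744 / (0.85·0.0744 + 0.2·0.9256) ≈ 0.2546
After a morphological trait='absent': P(species A) = 0.15·0.2546 / (0.15·0.2546 + 0.8·0.7454) ≈ 0.0602
After a behavioural cue='not observed': P(species A) = 0.9·0.0602 / (0.9·0.0602 + 0.5·0.9398) ≈ 0.1033
After a behavioural cue='observed': P(species A) = 0.1·0.1033 / (0.1·0.1033 + 0.5·0.8967) ≈ 0.0225
After a morphological trait='present': P(species A) = 0.85·0.0225 / (0.85·0.0225 + 0.2·0.9775) ≈ 0.0892

0.0892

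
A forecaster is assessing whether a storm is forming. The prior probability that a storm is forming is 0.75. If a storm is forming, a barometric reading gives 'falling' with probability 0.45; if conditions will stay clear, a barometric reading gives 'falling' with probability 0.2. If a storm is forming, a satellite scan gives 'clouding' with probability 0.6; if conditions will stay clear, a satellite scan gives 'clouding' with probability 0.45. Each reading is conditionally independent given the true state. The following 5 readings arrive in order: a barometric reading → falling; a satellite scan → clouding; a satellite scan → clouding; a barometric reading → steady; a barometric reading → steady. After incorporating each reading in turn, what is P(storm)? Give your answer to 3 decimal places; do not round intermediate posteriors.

After a barometric reading='falling': P(storm) = 0.45·0.7500 / (0.45·0.7500 + 0.2·0.2500) ≈ 0.8710
After a satellite scan='clouding': P(storm) = 0.6·0.8710 / (0.6·0.8710 + 0.45·0.1290) ≈ 0.9000
After a satellite scan='clouding': P(storm) = 0.6·0.9000 / (0.6·0.9000 + 0.45·0.1000) ≈ 0.9231
After a barometric reading='steady': P(storm) = 0.55·0.9231 / (0.55·0.9231 + 0.8·0.0769) ≈ 0.8919
After a barometric reading='steady': P(storm) = 0.55·0.8919 / (0.55·0.8919 + 0.8·0.1081) ≈ 0.8501

0.850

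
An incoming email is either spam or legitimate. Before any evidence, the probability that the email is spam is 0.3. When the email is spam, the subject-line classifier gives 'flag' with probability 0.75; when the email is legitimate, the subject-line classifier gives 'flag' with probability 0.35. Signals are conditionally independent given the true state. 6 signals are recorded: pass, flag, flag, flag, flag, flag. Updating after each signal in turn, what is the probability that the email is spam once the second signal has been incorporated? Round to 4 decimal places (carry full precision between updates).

0.2610

After 'pass': P(spam) = 0.25·0.3000 / (0.25·0.3000 + 0.65·0.7000) ≈ 0.1415
After 'flag': P(spam) = 0.75·0.1415 / (0.75·0.1415 + 0.35·0.8585) ≈ 0.2610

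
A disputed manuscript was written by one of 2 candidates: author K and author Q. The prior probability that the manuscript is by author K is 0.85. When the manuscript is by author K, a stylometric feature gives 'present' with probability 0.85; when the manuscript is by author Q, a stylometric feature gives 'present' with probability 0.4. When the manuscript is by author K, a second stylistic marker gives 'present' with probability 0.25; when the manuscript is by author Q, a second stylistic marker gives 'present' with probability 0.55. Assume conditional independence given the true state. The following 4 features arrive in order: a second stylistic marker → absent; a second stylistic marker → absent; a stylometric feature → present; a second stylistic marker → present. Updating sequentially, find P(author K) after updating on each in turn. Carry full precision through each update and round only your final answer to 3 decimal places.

After a second stylistic marker='absent': P(author K) = 0.75·0.8500 / (0.75·0.8500 + 0.45·0.1500) ≈ 0.9043
After a second stylistic marker='absent': P(author K) = 0.75·0.9043 / (0.75·0.9043 + 0.45·0.0957) ≈ 0.9403
After a stylometric feature='present': P(author K) = 0.85·0.9403 / (0.85·0.9403 + 0.4·0.0597) ≈ 0.9710
After a second stylistic marker='present': P(author K) = 0.25·0.9710 / (0.25·0.9710 + 0.55·0.0290) ≈ 0.9383

0.938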